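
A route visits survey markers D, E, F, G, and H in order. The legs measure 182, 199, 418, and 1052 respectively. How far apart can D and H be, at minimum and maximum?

253 ≤ DH ≤ 1851

The maximum is all hops collinear in one direction: 182 + 199 + 418 + 1052 = 1851.
The longest hop is 1052; the others sum to 799. Folding the others back against it leaves at least 1052 − 799 = 253.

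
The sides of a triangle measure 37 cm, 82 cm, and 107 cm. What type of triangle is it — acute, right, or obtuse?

obtuse

Compare the square of the longest side to the sum of squares of the other two: 37² + 82² = 8093 < 11449 = 107².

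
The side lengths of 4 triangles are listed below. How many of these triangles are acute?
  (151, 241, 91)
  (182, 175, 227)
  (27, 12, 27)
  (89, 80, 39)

2

(151,241,91): 91²+151² = 31082 < 58081 = 241² → obtuse
(182,175,227): 175²+182² = 63749 > 51529 = 227² → acute
(27,12,27): 12²+27² = 873 > 729 = 27² → acute
(89,80,39): 39²+80² = 7921 = 89² → right
2 of the 4 are acute.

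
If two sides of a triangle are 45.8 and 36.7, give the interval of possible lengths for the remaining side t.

By the triangle inequality, t must be less than 45.8 + 36.7 = 82.5 and greater than |45.8 − 36.7| = 9.1.

9.1 < t < 82.5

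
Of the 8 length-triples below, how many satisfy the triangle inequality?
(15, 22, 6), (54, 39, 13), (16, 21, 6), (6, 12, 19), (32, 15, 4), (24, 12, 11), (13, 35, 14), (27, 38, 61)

2

(6,15,22): 6+15 ≤ 22 → not valid
(13,39,54): 13+39 ≤ 54 → not valid
(6,16,21): 6+16 > 21 → valid
(6,12,19): 6+12 ≤ 19 → not valid
(4,15,32): 4+15 ≤ 32 → not valid
(11,12,24): 11+12 ≤ 24 → not valid
(13,14,35): 13+14 ≤ 35 → not valid
(27,38,61): 27+38 > 61 → valid
2 of the 8 triples form a triangle.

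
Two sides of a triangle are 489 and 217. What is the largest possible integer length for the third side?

705

The third side must be strictly less than 489 + 217 = 706.
The largest integer below 706 is 705.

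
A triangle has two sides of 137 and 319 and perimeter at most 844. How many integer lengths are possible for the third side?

Triangle inequality: 182 < x < 456. Perimeter ≤ 844 gives x ≤ 844 − 137 − 319 = 388.
So 182 < x ≤ 388; integers 183 through 388: 206 values.

206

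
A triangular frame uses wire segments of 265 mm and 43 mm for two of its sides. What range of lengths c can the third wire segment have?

222 < c < 308 (mm)

By the triangle inequality, c must be less than 265 + 43 = 308 and greater than |265 − 43| = 222.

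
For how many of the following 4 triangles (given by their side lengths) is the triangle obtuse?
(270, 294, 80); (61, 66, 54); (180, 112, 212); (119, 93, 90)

1

(270,294,80): 80²+270² = 79300 < 86436 = 294² → obtuse
(61,66,54): 54²+61² = 6637 > 4356 = 66² → acute
(180,112,212): 112²+180² = 44944 = 212² → right
(119,93,90): 90²+93² = 16749 > 14161 = 119² → acute
1 of the 4 is obtuse.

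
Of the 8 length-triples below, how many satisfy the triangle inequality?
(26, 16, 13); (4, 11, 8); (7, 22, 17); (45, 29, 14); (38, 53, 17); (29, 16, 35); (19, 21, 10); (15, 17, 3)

(13,16,26): 13+16 > 26 → valid
(4,8,11): 4+8 > 11 → valid
(7,17,22): 7+17 > 22 → valid
(14,29,45): 14+29 ≤ 45 → not valid
(17,38,53): 17+38 > 53 → valid
(16,29,35): 16+29 > 35 → valid
(10,19,21): 10+19 > 21 → valid
(3,15,17): 3+15 > 17 → valid
7 of the 8 triples form a triangle.

7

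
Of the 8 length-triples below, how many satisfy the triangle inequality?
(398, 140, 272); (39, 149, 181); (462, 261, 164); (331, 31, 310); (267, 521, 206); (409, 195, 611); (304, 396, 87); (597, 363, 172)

(140,272,398): 140+272 > 398 → valid
(39,149,181): 39+149 > 181 → valid
(164,261,462): 164+261 ≤ 462 → not valid
(31,310,331): 31+310 > 331 → valid
(206,267,521): 206+267 ≤ 521 → not valid
(195,409,611): 195+409 ≤ 611 → not valid
(87,304,396): 87+304 ≤ 396 → not valid
(172,363,597): 172+363 ≤ 597 → not valid
3 of the 8 triples form a triangle.

3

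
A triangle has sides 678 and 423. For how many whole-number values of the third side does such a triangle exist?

845

The third side lies in the open interval (255, 1101).
Integers from 256 to 1100 inclusive: 1100 − 256 + 1 = 845.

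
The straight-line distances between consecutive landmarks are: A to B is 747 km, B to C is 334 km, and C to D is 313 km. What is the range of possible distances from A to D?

100 ≤ AD ≤ 1394 km

The maximum is all hops collinear in one direction: 747 + 334 + 313 = 1394.
The longest hop is 747; the others sum to 647. Folding the others back against it leaves at least 747 − 647 = 100.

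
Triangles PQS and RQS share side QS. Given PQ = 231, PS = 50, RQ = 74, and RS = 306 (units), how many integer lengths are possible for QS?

48

From triangle PQS: 181 < QS < 281.
From triangle RQS: 232 < QS < 380.
Intersection: 232 < QS < 281, so integers 233 through 280: 48 values.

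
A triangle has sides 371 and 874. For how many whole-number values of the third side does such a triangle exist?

741

The third side lies in the open interval (503, 1245).
Integers from 504 to 1244 inclusive: 1244 − 504 + 1 = 741.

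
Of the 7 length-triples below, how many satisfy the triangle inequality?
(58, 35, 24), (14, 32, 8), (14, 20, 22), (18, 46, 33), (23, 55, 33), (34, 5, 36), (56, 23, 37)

6

(24,35,58): 24+35 > 58 → valid
(8,14,32): 8+14 ≤ 32 → not valid
(14,20,22): 14+20 > 22 → valid
(18,33,46): 18+33 > 46 → valid
(23,33,55): 23+33 > 55 → valid
(5,34,36): 5+34 > 36 → valid
(23,37,56): 23+37 > 56 → valid
6 of the 7 triples form a triangle.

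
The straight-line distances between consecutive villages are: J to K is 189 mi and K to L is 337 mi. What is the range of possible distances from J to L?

148 ≤ JL ≤ 526 mi

By the triangle inequality, |189 − 337| ≤ JL ≤ 189 + 337.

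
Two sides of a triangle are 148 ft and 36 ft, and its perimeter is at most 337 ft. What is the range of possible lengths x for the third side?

112 < x ≤ 153

Triangle inequality alone gives 112 < x < 184.
The perimeter condition gives x ≤ 337 − 148 − 36 = 153.
Intersecting the two: 112 < x ≤ 153.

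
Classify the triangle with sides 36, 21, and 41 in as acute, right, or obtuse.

acute

Compare the square of the longest side to the sum of squares of the other two: 21² + 36² = 1737 > 1681 = 41².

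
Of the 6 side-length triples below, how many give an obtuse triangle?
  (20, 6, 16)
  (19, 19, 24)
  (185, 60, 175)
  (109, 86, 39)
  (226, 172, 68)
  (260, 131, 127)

(20,6,16): 6²+16² = 292 < 400 = 20² → obtuse
(19,19,24): 19²+19² = 722 > 576 = 24² → acute
(185,60,175): 60²+175² = 34225 = 185² → right
(109,86,39): 39²+86² = 8917 < 11881 = 109² → obtuse
(226,172,68): 68²+172² = 34208 < 51076 = 226² → obtuse
(260,131,127): 127+131 ≤ 260, not a triangle
3 of the 6 are obtuse.

3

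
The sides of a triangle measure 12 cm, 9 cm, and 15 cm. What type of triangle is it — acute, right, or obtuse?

Compare the square of the longest side to the sum of squares of the other two: 9² + 12² = 225 = 15².

right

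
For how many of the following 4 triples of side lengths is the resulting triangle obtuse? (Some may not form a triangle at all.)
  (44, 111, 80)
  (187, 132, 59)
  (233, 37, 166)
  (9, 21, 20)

2

(44,111,80): 44²+80² = 8336 < 12321 = 111² → obtuse
(187,132,59): 59²+132² = 20905 < 34969 = 187² → obtuse
(233,37,166): 37+166 ≤ 233, not a triangle
(9,21,20): 9²+20² = 481 > 441 = 21² → acute
2 of the 4 are obtuse.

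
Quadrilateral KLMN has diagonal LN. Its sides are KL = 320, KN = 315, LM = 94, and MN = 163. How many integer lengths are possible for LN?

187

From triangle KLN: 5 < LN < 635.
From triangle MLN: 69 < LN < 257.
Intersection: 69 < LN < 257, so integers 70 through 256: 187 values.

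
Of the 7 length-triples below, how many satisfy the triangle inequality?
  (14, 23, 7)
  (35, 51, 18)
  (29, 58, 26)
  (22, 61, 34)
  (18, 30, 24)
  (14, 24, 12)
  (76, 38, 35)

(7,14,23): 7+14 ≤ 23 → not valid
(18,35,51): 18+35 > 51 → valid
(26,29,58): 26+29 ≤ 58 → not valid
(22,34,61): 22+34 ≤ 61 → not valid
(18,24,30): 18+24 > 30 → valid
(12,14,24): 12+14 > 24 → valid
(35,38,76): 35+38 ≤ 76 → not valid
3 of the 7 triples form a triangle.

3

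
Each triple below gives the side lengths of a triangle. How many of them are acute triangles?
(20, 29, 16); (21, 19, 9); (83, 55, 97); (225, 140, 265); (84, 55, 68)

3

(20,29,16): 16²+20² = 656 < 841 = 29² → obtuse
(21,19,9): 9²+19² = 442 > 441 = 21² → acute
(83,55,97): 55²+83² = 9914 > 9409 = 97² → acute
(225,140,265): 140²+225² = 70225 = 265² → right
(84,55,68): 55²+68² = 7649 > 7056 = 84² → acute
3 of the 5 are acute.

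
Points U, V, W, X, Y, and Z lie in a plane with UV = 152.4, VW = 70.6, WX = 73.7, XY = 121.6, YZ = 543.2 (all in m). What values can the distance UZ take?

The maximum is all hops collinear in one direction: 152.4 + 70.6 + 73.7 + 121.6 + 543.2 = 961.5.
The longest hop is 543.2; the others sum to 418.3. Folding the others back against it leaves at least 543.2 − 418.3 = 124.9.

124.9 ≤ UZ ≤ 961.5 m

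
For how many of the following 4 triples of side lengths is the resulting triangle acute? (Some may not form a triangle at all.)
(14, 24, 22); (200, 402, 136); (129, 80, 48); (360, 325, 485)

1

(14,24,22): 14²+22² = 680 > 576 = 24² → acute
(200,402,136): 136+200 ≤ 402, not a triangle
(129,80,48): 48+80 ≤ 129, not a triangle
(360,325,485): 325²+360² = 235225 = 485² → right
1 of the 4 is acute.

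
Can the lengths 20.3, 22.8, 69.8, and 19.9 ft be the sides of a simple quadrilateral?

For a quadrilateral, each side must be shorter than the sum of the others.
Here the longest side is 69.8, but the remaining 3 sides sum to only 63.0.

No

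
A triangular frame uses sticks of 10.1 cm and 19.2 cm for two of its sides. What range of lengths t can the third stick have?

By the triangle inequality, t must be less than 10.1 + 19.2 = 29.3 and greater than |10.1 − 19.2| = 9.1.

9.1 < t < 29.3 (cm)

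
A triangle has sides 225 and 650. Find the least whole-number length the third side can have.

The third side must be strictly greater than |225 − 650| = 425.
The smallest integer above 425 is 426.

426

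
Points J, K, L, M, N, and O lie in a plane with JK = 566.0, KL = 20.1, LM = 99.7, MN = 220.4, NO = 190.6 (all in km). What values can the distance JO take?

35.2 ≤ JO ≤ 1096.8 km

The maximum is all hops collinear in one direction: 566.0 + 20.1 + 99.7 + 220.4 + 190.6 = 1096.8.
The longest hop is 566.0; the others sum to 530.8. Folding the others back against it leaves at least 566.0 − 530.8 = 35.2.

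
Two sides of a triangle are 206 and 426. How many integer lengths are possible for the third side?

411

The third side lies in the open interval (220, 632).
Integers from 221 to 631 inclusive: 631 − 221 + 1 = 411.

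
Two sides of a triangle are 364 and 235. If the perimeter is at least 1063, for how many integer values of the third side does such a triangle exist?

135

Triangle inequality: 129 < x < 599. Perimeter ≥ 1063 gives x ≥ 1063 − 364 − 235 = 464.
So 464 ≤ x < 599; integers 464 through 598: 135 values.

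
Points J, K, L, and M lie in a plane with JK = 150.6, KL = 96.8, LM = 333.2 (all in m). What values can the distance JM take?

The maximum is all hops collinear in one direction: 150.6 + 96.8 + 333.2 = 580.6.
The longest hop is 333.2; the others sum to 247.4. Folding the others back against it leaves at least 333.2 − 247.4 = 85.8.

85.8 ≤ JM ≤ 580.6 m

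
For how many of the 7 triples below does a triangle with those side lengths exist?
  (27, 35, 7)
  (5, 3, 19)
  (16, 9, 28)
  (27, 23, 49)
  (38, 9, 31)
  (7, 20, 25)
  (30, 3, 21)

(7,27,35): 7+27 ≤ 35 → not valid
(3,5,19): 3+5 ≤ 19 → not valid
(9,16,28): 9+16 ≤ 28 → not valid
(23,27,49): 23+27 > 49 → valid
(9,31,38): 9+31 > 38 → valid
(7,20,25): 7+20 > 25 → valid
(3,21,30): 3+21 ≤ 30 → not valid
3 of the 7 triples form a triangle.

3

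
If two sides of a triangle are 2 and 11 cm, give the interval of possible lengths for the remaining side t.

By the triangle inequality, t must be less than 2 + 11 = 13 and greater than |2 − 11| = 9.

9 < t < 13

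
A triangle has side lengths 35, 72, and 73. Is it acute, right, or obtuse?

Compare the square of the longest side to the sum of squares of the other two: 35² + 72² = 6409 > 5329 = 73².

acute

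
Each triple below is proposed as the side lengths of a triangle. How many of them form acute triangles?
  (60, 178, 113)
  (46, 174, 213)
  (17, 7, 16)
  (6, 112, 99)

(60,178,113): 60+113 ≤ 178, not a triangle
(46,174,213): 46²+174² = 32392 < 45369 = 213² → obtuse
(17,7,16): 7²+16² = 305 > 289 = 17² → acute
(6,112,99): 6+99 ≤ 112, not a triangle
1 of the 4 is acute.

1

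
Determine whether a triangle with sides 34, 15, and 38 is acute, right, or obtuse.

obtuse

Compare the square of the longest side to the sum of squares of the other two: 15² + 34² = 1381 < 1444 = 38².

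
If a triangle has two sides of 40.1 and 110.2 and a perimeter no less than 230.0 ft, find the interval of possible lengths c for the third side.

Triangle inequality alone gives 70.1 < c < 150.3.
The perimeter condition gives c ≥ 230.0 − 40.1 − 110.2 = 79.7.
Intersecting the two: 79.7 ≤ c < 150.3.

79.7 ≤ c < 150.3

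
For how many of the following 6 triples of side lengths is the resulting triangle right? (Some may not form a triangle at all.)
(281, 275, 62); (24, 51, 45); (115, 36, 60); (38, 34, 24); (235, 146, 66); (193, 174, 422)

(281,275,62): 62²+275² = 79469 > 78961 = 281² → acute
(24,51,45): 24²+45² = 2601 = 51² → right
(115,36,60): 36+60 ≤ 115, not a triangle
(38,34,24): 24²+34² = 1732 > 1444 = 38² → acute
(235,146,66): 66+146 ≤ 235, not a triangle
(193,174,422): 174+193 ≤ 422, not a triangle
1 of the 6 is right.

1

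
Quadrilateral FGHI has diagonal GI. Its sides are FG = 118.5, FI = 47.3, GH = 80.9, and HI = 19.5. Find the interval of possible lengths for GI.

71.2 < GI < 100.4

From triangle FGI: |118.5 − 47.3| < GI < 118.5 + 47.3, i.e. 71.2 < GI < 165.8.
From triangle HGI: 61.4 < GI < 100.4.
Both must hold, so GI lies in the intersection.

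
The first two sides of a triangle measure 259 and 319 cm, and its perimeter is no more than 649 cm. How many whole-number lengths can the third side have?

Triangle inequality: 60 < x < 578. Perimeter ≤ 649 gives x ≤ 649 − 259 − 319 = 71.
So 60 < x ≤ 71; integers 61 through 71: 11 values.

11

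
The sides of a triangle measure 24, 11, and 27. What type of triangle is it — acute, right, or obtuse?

obtuse

Compare the square of the longest side to the sum of squares of the other two: 11² + 24² = 697 < 729 = 27².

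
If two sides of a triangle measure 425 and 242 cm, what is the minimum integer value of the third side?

The third side must be strictly greater than |425 − 242| = 183.
The smallest integer above 183 is 184.

184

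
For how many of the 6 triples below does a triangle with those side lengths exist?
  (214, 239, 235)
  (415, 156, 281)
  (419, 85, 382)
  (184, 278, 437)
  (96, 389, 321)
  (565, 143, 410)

5

(214,235,239): 214+235 > 239 → valid
(156,281,415): 156+281 > 415 → valid
(85,382,419): 85+382 > 419 → valid
(184,278,437): 184+278 > 437 → valid
(96,321,389): 96+321 > 389 → valid
(143,410,565): 143+410 ≤ 565 → not valid
5 of the 6 triples form a triangle.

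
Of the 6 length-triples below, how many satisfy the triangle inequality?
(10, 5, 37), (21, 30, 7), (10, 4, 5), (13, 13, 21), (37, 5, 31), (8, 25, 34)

1

(5,10,37): 5+10 ≤ 37 → not valid
(7,21,30): 7+21 ≤ 30 → not valid
(4,5,10): 4+5 ≤ 10 → not valid
(13,13,21): 13+13 > 21 → valid
(5,31,37): 5+31 ≤ 37 → not valid
(8,25,34): 8+25 ≤ 34 → not valid
1 of the 6 triples forms a triangle.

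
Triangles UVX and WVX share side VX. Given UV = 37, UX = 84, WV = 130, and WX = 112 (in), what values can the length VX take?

From triangle UVX: |37 − 84| < VX < 37 + 84, i.e. 47 < VX < 121.
From triangle WVX: 18 < VX < 242.
Both must hold, so VX lies in the intersection.

47 < VX < 121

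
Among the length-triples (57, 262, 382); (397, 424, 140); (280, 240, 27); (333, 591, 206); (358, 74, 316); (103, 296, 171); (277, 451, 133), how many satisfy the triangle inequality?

2

(57,262,382): 57+262 ≤ 382 → not valid
(140,397,424): 140+397 > 424 → valid
(27,240,280): 27+240 ≤ 280 → not valid
(206,333,591): 206+333 ≤ 591 → not valid
(74,316,358): 74+316 > 358 → valid
(103,171,296): 103+171 ≤ 296 → not valid
(133,277,451): 133+277 ≤ 451 → not valid
2 of the 7 triples form a triangle.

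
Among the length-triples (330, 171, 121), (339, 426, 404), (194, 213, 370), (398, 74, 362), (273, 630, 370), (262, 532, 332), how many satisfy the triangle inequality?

5

(121,171,330): 121+171 ≤ 330 → not valid
(339,404,426): 339+404 > 426 → valid
(194,213,370): 194+213 > 370 → valid
(74,362,398): 74+362 > 398 → valid
(273,370,630): 273+370 > 630 → valid
(262,332,532): 262+332 > 532 → valid
5 of the 6 triples form a triangle.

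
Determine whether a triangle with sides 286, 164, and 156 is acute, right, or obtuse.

Compare the square of the longest side to the sum of squares of the other two: 156² + 164² = 51232 < 81796 = 286².

obtuse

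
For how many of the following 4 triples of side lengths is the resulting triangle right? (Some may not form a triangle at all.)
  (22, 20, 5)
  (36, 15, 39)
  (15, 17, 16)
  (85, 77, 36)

(22,20,5): 5²+20² = 425 < 484 = 22² → obtuse
(36,15,39): 15²+36² = 1521 = 39² → right
(15,17,16): 15²+16² = 481 > 289 = 17² → acute
(85,77,36): 36²+77² = 7225 = 85² → right
2 of the 4 are right.

2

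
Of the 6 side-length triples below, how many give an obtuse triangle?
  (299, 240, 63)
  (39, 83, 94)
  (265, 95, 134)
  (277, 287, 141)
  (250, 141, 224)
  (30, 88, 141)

2

(299,240,63): 63²+240² = 61569 < 89401 = 299² → obtuse
(39,83,94): 39²+83² = 8410 < 8836 = 94² → obtuse
(265,95,134): 95+134 ≤ 265, not a triangle
(277,287,141): 141²+277² = 96610 > 82369 = 287² → acute
(250,141,224): 141²+224² = 70057 > 62500 = 250² → acute
(30,88,141): 30+88 ≤ 141, not a triangle
2 of the 6 are obtuse.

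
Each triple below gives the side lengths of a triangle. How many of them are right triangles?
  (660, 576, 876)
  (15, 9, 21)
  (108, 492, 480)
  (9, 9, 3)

2

(660,576,876): 576²+660² = 767376 = 876² → right
(15,9,21): 9²+15² = 306 < 441 = 21² → obtuse
(108,492,480): 108²+480² = 242064 = 492² → right
(9,9,3): 3²+9² = 90 > 81 = 9² → acute
2 of the 4 are right.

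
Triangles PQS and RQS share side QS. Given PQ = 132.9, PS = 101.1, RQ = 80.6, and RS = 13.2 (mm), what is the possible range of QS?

From triangle PQS: |132.9 − 101.1| < QS < 132.9 + 101.1, i.e. 31.8 < QS < 234.0.
From triangle RQS: 67.4 < QS < 93.8.
Both must hold, so QS lies in the intersection.

67.4 < QS < 93.8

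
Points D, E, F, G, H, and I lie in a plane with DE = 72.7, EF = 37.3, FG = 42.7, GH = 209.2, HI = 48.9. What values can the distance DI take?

The maximum is all hops collinear in one direction: 72.7 + 37.3 + 42.7 + 209.2 + 48.9 = 410.8.
The longest hop is 209.2; the others sum to 201.6. Folding the others back against it leaves at least 209.2 − 201.6 = 7.6.

7.6 ≤ DI ≤ 410.8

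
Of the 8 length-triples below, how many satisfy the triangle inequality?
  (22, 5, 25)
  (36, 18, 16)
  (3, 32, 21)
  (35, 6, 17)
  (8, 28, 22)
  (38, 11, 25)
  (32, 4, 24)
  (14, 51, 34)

(5,22,25): 5+22 > 25 → valid
(16,18,36): 16+18 ≤ 36 → not valid
(3,21,32): 3+21 ≤ 32 → not valid
(6,17,35): 6+17 ≤ 35 → not valid
(8,22,28): 8+22 > 28 → valid
(11,25,38): 11+25 ≤ 38 → not valid
(4,24,32): 4+24 ≤ 32 → not valid
(14,34,51): 14+34 ≤ 51 → not valid
2 of the 8 triples form a triangle.

2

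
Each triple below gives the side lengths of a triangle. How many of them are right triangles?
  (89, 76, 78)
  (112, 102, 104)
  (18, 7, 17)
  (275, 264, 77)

(89,76,78): 76²+78² = 11860 > 7921 = 89² → acute
(112,102,104): 102²+104² = 21220 > 12544 = 112² → acute
(18,7,17): 7²+17² = 338 > 324 = 18² → acute
(275,264,77): 77²+264² = 75625 = 275² → right
1 of the 4 is right.

1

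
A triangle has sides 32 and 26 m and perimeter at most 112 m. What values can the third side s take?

Triangle inequality alone gives 6 < s < 58.
The perimeter condition gives s ≤ 112 − 32 − 26 = 54.
Intersecting the two: 6 < s ≤ 54.

6 < s ≤ 54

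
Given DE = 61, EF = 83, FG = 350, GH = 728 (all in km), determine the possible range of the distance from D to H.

The maximum is all hops collinear in one direction: 61 + 83 + 350 + 728 = 1222.
The longest hop is 728; the others sum to 494. Folding the others back against it leaves at least 728 − 494 = 234.

234 ≤ DH ≤ 1222 km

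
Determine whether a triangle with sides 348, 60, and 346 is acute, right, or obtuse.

Compare the square of the longest side to the sum of squares of the other two: 60² + 346² = 123316 > 121104 = 348².

acute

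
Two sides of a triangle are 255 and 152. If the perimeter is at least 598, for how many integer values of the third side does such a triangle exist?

216

Triangle inequality: 103 < x < 407. Perimeter ≥ 598 gives x ≥ 598 − 255 − 152 = 191.
So 191 ≤ x < 407; integers 191 through 406: 216 values.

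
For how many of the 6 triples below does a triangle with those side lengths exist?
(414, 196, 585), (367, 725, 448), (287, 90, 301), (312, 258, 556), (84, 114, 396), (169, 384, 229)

5

(196,414,585): 196+414 > 585 → valid
(367,448,725): 367+448 > 725 → valid
(90,287,301): 90+287 > 301 → valid
(258,312,556): 258+312 > 556 → valid
(84,114,396): 84+114 ≤ 396 → not valid
(169,229,384): 169+229 > 384 → valid
5 of the 6 triples form a triangle.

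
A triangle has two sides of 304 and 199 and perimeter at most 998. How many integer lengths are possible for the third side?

390

Triangle inequality: 105 < x < 503. Perimeter ≤ 998 gives x ≤ 998 − 304 − 199 = 495.
So 105 < x ≤ 495; integers 106 through 495: 390 values.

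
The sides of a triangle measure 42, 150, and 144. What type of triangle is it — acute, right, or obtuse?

right

Compare the square of the longest side to the sum of squares of the other two: 42² + 144² = 22500 = 150².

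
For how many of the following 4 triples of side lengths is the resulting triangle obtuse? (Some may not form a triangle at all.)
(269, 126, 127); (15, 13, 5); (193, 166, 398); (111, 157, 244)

(269,126,127): 126+127 ≤ 269, not a triangle
(15,13,5): 5²+13² = 194 < 225 = 15² → obtuse
(193,166,398): 166+193 ≤ 398, not a triangle
(111,157,244): 111²+157² = 36970 < 59536 = 244² → obtuse
2 of the 4 are obtuse.

2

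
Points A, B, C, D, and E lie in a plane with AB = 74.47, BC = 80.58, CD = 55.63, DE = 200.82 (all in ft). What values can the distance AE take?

The maximum is all hops collinear in one direction: 74.47 + 80.58 + 55.63 + 200.82 = 411.50.
The longest hop is 200.82; the others sum to 210.68. Since 200.82 ≤ 210.68, the path can fold back on itself completely, so the minimum distance is 0.

0 ≤ AE ≤ 411.50 ft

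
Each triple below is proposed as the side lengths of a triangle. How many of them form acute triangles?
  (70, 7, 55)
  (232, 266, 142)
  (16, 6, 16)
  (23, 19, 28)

(70,7,55): 7+55 ≤ 70, not a triangle
(232,266,142): 142²+232² = 73988 > 70756 = 266² → acute
(16,6,16): 6²+16² = 292 > 256 = 16² → acute
(23,19,28): 19²+23² = 890 > 784 = 28² → acute
3 of the 4 are acute.

3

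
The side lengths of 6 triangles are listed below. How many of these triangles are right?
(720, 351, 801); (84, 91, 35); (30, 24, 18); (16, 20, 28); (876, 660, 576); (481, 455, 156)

5

(720,351,801): 351²+720² = 641601 = 801² → right
(84,91,35): 35²+84² = 8281 = 91² → right
(30,24,18): 18²+24² = 900 = 30² → right
(16,20,28): 16²+20² = 656 < 784 = 28² → obtuse
(876,660,576): 576²+660² = 767376 = 876² → right
(481,455,156): 156²+455² = 231361 = 481² → right
5 of the 6 are right.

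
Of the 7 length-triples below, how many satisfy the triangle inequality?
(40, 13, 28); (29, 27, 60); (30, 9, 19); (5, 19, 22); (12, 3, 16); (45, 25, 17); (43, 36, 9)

(13,28,40): 13+28 > 40 → valid
(27,29,60): 27+29 ≤ 60 → not valid
(9,19,30): 9+19 ≤ 30 → not valid
(5,19,22): 5+19 > 22 → valid
(3,12,16): 3+12 ≤ 16 → not valid
(17,25,45): 17+25 ≤ 45 → not valid
(9,36,43): 9+36 > 43 → valid
3 of the 7 triples form a triangle.

3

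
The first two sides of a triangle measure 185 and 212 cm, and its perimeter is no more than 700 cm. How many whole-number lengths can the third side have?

276

Triangle inequality: 27 < x < 397. Perimeter ≤ 700 gives x ≤ 700 − 185 − 212 = 303.
So 27 < x ≤ 303; integers 28 through 303: 276 values.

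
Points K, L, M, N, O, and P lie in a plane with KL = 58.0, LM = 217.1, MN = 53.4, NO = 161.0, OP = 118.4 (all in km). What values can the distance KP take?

0 ≤ KP ≤ 607.9 km

The maximum is all hops collinear in one direction: 58.0 + 217.1 + 53.4 + 161.0 + 118.4 = 607.9.
The longest hop is 217.1; the others sum to 390.8. Since 217.1 ≤ 390.8, the path can fold back on itself completely, so the minimum distance is 0.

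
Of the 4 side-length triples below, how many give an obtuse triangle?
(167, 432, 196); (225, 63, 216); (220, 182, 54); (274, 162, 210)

2

(167,432,196): 167+196 ≤ 432, not a triangle
(225,63,216): 63²+216² = 50625 = 225² → right
(220,182,54): 54²+182² = 36040 < 48400 = 220² → obtuse
(274,162,210): 162²+210² = 70344 < 75076 = 274² → obtuse
2 of the 4 are obtuse.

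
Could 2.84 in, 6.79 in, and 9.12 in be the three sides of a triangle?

The longest side is 9.12, and the other two sum to 9.63.
Since 9.63 > 9.12, the triangle inequality holds.

Yes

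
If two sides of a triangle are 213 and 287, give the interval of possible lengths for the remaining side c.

74 < c < 500

By the triangle inequality, c must be less than 213 + 287 = 500 and greater than |213 − 287| = 74.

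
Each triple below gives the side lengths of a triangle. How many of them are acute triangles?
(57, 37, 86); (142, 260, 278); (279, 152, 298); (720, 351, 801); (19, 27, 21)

(57,37,86): 37²+57² = 4618 < 7396 = 86² → obtuse
(142,260,278): 142²+260² = 87764 > 77284 = 278² → acute
(279,152,298): 152²+279² = 100945 > 88804 = 298² → acute
(720,351,801): 351²+720² = 641601 = 801² → right
(19,27,21): 19²+21² = 802 > 729 = 27² → acute
3 of the 5 are acute.

3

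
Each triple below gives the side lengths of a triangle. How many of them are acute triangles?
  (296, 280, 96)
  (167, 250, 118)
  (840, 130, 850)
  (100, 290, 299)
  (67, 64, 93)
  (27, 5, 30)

1

(296,280,96): 96²+280² = 87616 = 296² → right
(167,250,118): 118²+167² = 41813 < 62500 = 250² → obtuse
(840,130,850): 130²+840² = 722500 = 850² → right
(100,290,299): 100²+290² = 94100 > 89401 = 299² → acute
(67,64,93): 64²+67² = 8585 < 8649 = 93² → obtuse
(27,5,30): 5²+27² = 754 < 900 = 30² → obtuse
1 of the 6 is acute.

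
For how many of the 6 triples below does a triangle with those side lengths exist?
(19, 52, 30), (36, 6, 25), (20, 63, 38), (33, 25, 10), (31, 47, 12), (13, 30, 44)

1

(19,30,52): 19+30 ≤ 52 → not valid
(6,25,36): 6+25 ≤ 36 → not valid
(20,38,63): 20+38 ≤ 63 → not valid
(10,25,33): 10+25 > 33 → valid
(12,31,47): 12+31 ≤ 47 → not valid
(13,30,44): 13+30 ≤ 44 → not valid
1 of the 6 triples forms a triangle.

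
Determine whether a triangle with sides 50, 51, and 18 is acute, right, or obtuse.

acute

Compare the square of the longest side to the sum of squares of the other two: 18² + 50² = 2824 > 2601 = 51².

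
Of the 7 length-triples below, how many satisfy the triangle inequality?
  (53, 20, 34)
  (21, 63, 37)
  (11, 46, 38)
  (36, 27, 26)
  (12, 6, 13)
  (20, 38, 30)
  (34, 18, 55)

5

(20,34,53): 20+34 > 53 → valid
(21,37,63): 21+37 ≤ 63 → not valid
(11,38,46): 11+38 > 46 → valid
(26,27,36): 26+27 > 36 → valid
(6,12,13): 6+12 > 13 → valid
(20,30,38): 20+30 > 38 → valid
(18,34,55): 18+34 ≤ 55 → not valid
5 of the 7 triples form a triangle.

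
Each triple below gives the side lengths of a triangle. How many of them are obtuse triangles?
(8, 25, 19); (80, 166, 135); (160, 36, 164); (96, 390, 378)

(8,25,19): 8²+19² = 425 < 625 = 25² → obtuse
(80,166,135): 80²+135² = 24625 < 27556 = 166² → obtuse
(160,36,164): 36²+160² = 26896 = 164² → right
(96,390,378): 96²+378² = 152100 = 390² → right
2 of the 4 are obtuse.

2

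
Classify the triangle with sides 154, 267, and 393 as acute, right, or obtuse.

obtuse

Compare the square of the longest side to the sum of squares of the other two: 154² + 267² = 95005 < 154449 = 393².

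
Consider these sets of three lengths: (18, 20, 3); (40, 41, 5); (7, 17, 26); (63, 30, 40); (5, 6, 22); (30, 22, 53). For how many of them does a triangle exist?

3

(3,18,20): 3+18 > 20 → valid
(5,40,41): 5+40 > 41 → valid
(7,17,26): 7+17 ≤ 26 → not valid
(30,40,63): 30+40 > 63 → valid
(5,6,22): 5+6 ≤ 22 → not valid
(22,30,53): 22+30 ≤ 53 → not valid
3 of the 6 triples form a triangle.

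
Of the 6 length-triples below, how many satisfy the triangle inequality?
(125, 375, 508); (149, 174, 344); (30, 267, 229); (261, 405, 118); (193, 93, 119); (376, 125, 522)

(125,375,508): 125+375 ≤ 508 → not valid
(149,174,344): 149+174 ≤ 344 → not valid
(30,229,267): 30+229 ≤ 267 → not valid
(118,261,405): 118+261 ≤ 405 → not valid
(93,119,193): 93+119 > 193 → valid
(125,376,522): 125+376 ≤ 522 → not valid
1 of the 6 triples forms a triangle.

1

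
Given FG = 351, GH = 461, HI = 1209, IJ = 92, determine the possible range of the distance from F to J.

The maximum is all hops collinear in one direction: 351 + 461 + 1209 + 92 = 2113.
The longest hop is 1209; the others sum to 904. Folding the others back against it leaves at least 1209 − 904 = 305.

305 ≤ FJ ≤ 2113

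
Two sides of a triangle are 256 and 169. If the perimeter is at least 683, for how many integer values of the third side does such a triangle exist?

167

Triangle inequality: 87 < x < 425. Perimeter ≥ 683 gives x ≥ 683 − 256 − 169 = 258.
So 258 ≤ x < 425; integers 258 through 424: 167 values.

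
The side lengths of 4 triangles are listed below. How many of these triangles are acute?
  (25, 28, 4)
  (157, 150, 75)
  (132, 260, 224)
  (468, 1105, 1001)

(25,28,4): 4²+25² = 641 < 784 = 28² → obtuse
(157,150,75): 75²+150² = 28125 > 24649 = 157² → acute
(132,260,224): 132²+224² = 67600 = 260² → right
(468,1105,1001): 468²+1001² = 1221025 = 1105² → right
1 of the 4 is acute.

1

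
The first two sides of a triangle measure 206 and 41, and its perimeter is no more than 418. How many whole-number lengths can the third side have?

Triangle inequality: 165 < x < 247. Perimeter ≤ 418 gives x ≤ 418 − 206 − 41 = 171.
So 165 < x ≤ 171; integers 166 through 171: 6 values.

6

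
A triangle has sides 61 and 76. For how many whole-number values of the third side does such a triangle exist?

121

The third side lies in the open interval (15, 137).
Integers from 16 to 136 inclusive: 136 − 16 + 1 = 121.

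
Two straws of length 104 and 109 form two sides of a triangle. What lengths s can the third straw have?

5 < s < 213

By the triangle inequality, s must be less than 104 + 109 = 213 and greater than |104 − 109| = 5.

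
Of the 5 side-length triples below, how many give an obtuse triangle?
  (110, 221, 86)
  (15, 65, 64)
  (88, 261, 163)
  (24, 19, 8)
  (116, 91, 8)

(110,221,86): 86+110 ≤ 221, not a triangle
(15,65,64): 15²+64² = 4321 > 4225 = 65² → acute
(88,261,163): 88+163 ≤ 261, not a triangle
(24,19,8): 8²+19² = 425 < 576 = 24² → obtuse
(116,91,8): 8+91 ≤ 116, not a triangle
1 of the 5 is obtuse.

1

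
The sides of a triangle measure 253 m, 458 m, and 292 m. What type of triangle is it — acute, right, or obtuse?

obtuse

Compare the square of the longest side to the sum of squares of the other two: 253² + 292² = 149273 < 209764 = 458².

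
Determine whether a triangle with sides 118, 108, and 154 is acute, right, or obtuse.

acute

Compare the square of the longest side to the sum of squares of the other two: 108² + 118² = 25588 > 23716 = 154².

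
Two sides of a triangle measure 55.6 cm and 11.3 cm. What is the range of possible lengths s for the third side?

44.3 < s < 66.9 (cm)

By the triangle inequality, s must be less than 55.6 + 11.3 = 66.9 and greater than |55.6 − 11.3| = 44.3.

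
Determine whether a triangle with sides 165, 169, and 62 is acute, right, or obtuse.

Compare the square of the longest side to the sum of squares of the other two: 62² + 165² = 31069 > 28561 = 169².

acute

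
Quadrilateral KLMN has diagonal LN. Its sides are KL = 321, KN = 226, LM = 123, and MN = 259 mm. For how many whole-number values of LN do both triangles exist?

From triangle KLN: 95 < LN < 547.
From triangle MLN: 136 < LN < 382.
Intersection: 136 < LN < 382, so integers 137 through 381: 245 values.

245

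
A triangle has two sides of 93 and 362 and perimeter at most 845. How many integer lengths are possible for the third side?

121

Triangle inequality: 269 < x < 455. Perimeter ≤ 845 gives x ≤ 845 − 93 − 362 = 390.
So 269 < x ≤ 390; integers 270 through 390: 121 values.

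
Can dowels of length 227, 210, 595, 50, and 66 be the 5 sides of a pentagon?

No

For a pentagon, each side must be shorter than the sum of the others.
Here the longest side is 595, but the remaining 4 sides sum to only 553.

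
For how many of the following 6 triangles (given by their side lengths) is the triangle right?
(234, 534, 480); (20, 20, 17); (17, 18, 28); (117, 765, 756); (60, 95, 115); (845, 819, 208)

3

(234,534,480): 234²+480² = 285156 = 534² → right
(20,20,17): 17²+20² = 689 > 400 = 20² → acute
(17,18,28): 17²+18² = 613 < 784 = 28² → obtuse
(117,765,756): 117²+756² = 585225 = 765² → right
(60,95,115): 60²+95² = 12625 < 13225 = 115² → obtuse
(845,819,208): 208²+819² = 714025 = 845² → right
3 of the 6 are right.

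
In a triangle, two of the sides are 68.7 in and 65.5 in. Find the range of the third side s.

By the triangle inequality, s must be less than 68.7 + 65.5 = 134.2 and greater than |68.7 − 65.5| = 3.2.

3.2 < s < 134.2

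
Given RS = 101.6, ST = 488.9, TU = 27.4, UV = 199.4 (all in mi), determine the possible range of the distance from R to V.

The maximum is all hops collinear in one direction: 101.6 + 488.9 + 27.4 + 199.4 = 817.3.
The longest hop is 488.9; the others sum to 328.4. Folding the others back against it leaves at least 488.9 − 328.4 = 160.5.

160.5 ≤ RV ≤ 817.3 mi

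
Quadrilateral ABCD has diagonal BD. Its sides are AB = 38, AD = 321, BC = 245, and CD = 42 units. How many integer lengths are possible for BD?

From triangle ABD: 283 < BD < 359.
From triangle CBD: 203 < BD < 287.
Intersection: 283 < BD < 287, so integers 284 through 286: 3 values.

3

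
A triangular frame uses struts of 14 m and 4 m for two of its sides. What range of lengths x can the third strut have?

10 < x < 18

By the triangle inequality, x must be less than 14 + 4 = 18 and greater than |14 − 4| = 10.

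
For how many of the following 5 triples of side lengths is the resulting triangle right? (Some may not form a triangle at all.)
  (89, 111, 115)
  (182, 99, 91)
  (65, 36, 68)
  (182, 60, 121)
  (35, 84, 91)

(89,111,115): 89²+111² = 20242 > 13225 = 115² → acute
(182,99,91): 91²+99² = 18082 < 33124 = 182² → obtuse
(65,36,68): 36²+65² = 5521 > 4624 = 68² → acute
(182,60,121): 60+121 ≤ 182, not a triangle
(35,84,91): 35²+84² = 8281 = 91² → right
1 of the 5 is right.

1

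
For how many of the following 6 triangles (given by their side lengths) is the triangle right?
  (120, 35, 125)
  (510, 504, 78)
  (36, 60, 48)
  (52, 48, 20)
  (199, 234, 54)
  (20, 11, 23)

4

(120,35,125): 35²+120² = 15625 = 125² → right
(510,504,78): 78²+504² = 260100 = 510² → right
(36,60,48): 36²+48² = 3600 = 60² → right
(52,48,20): 20²+48² = 2704 = 52² → right
(199,234,54): 54²+199² = 42517 < 54756 = 234² → obtuse
(20,11,23): 11²+20² = 521 < 529 = 23² → obtuse
4 of the 6 are right.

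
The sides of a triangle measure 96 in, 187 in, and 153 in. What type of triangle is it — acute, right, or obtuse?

obtuse

Compare the square of the longest side to the sum of squares of the other two: 96² + 153² = 32625 < 34969 = 187².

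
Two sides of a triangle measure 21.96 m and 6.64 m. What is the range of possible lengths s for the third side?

By the triangle inequality, s must be less than 21.96 + 6.64 = 28.60 and greater than |21.96 − 6.64| = 15.32.

15.32 < s < 28.60 (m)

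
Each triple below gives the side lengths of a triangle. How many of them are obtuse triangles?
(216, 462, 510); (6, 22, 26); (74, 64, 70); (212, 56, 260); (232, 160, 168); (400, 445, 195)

2

(216,462,510): 216²+462² = 260100 = 510² → right
(6,22,26): 6²+22² = 520 < 676 = 26² → obtuse
(74,64,70): 64²+70² = 8996 > 5476 = 74² → acute
(212,56,260): 56²+212² = 48080 < 67600 = 260² → obtuse
(232,160,168): 160²+168² = 53824 = 232² → right
(400,445,195): 195²+400² = 198025 = 445² → right
2 of the 6 are obtuse.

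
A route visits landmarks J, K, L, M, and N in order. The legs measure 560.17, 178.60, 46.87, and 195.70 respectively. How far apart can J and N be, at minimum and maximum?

The maximum is all hops collinear in one direction: 560.17 + 178.60 + 46.87 + 195.70 = 981.34.
The longest hop is 560.17; the others sum to 421.17. Folding the others back against it leaves at least 560.17 − 421.17 = 139.00.

139.00 ≤ JN ≤ 981.34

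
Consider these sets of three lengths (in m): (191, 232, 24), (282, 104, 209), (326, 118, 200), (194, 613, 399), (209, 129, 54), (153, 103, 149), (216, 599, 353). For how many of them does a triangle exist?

(24,191,232): 24+191 ≤ 232 → not valid
(104,209,282): 104+209 > 282 → valid
(118,200,326): 118+200 ≤ 326 → not valid
(194,399,613): 194+399 ≤ 613 → not valid
(54,129,209): 54+129 ≤ 209 → not valid
(103,149,153): 103+149 > 153 → valid
(216,353,599): 216+353 ≤ 599 → not valid
2 of the 7 triples form a triangle.

2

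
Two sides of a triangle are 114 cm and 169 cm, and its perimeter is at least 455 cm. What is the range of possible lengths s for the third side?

Triangle inequality alone gives 55 < s < 283.
The perimeter condition gives s ≥ 455 − 114 − 169 = 172.
Intersecting the two: 172 ≤ s < 283.

172 ≤ s < 283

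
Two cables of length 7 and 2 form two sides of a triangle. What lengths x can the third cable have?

5 < x < 9

By the triangle inequality, x must be less than 7 + 2 = 9 and greater than |7 − 2| = 5.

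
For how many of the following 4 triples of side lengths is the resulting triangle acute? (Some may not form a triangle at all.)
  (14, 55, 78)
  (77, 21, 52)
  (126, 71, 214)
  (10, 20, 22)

1

(14,55,78): 14+55 ≤ 78, not a triangle
(77,21,52): 21+52 ≤ 77, not a triangle
(126,71,214): 71+126 ≤ 214, not a triangle
(10,20,22): 10²+20² = 500 > 484 = 22² → acute
1 of the 4 is acute.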